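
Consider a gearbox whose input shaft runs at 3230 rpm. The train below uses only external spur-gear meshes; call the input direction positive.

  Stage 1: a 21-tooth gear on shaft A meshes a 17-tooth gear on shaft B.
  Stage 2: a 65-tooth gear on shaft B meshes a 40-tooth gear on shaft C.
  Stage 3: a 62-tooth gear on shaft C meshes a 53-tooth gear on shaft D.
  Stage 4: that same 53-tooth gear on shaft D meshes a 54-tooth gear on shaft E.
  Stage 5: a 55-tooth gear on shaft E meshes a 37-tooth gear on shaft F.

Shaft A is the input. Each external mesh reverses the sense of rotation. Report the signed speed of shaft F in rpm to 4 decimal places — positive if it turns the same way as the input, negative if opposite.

-11065.8596 rpm (opposite to input, |ω| = 11065.8596 rpm)

Stage 1 [21T→17T]: ω = 3230.0000×21/17 = 3990.0000 rpm, dir flips to −; running = −3990.0000
Stage 2 [65T→40T]: ω = 3990.0000×65/40 = 6483.7500 rpm, dir flips to +; running = +6483.7500
Stage 3 [62T→53T]: ω = 6483.7500×62/53 = 7584.7642 rpm, dir flips to −; running = −7584.7642
Stage 4 [53T→54T]: ω = 7584.7642×53/54 = 7444.3056 rpm, dir flips to +; running = +7444.3056
Stage 5 [55T→37T]: ω = 7444.3056×55/37 = 11065.8596 rpm, dir flips to −; running = −11065.8596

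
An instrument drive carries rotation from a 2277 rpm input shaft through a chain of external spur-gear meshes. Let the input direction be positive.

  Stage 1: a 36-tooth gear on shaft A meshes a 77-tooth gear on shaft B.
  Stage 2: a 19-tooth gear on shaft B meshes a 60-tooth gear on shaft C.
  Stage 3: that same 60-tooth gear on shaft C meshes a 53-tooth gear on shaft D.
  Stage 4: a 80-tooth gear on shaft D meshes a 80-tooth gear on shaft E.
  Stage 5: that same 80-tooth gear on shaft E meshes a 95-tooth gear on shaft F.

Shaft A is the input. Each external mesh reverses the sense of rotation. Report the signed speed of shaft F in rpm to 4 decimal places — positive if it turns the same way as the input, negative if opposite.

-321.3801 rpm (opposite to input, |ω| = 321.3801 rpm)

Stage 1 [36T→77T]: ω = 2277.0000×36/77 = 1064.5714 rpm, dir flips to −; running = −1064.5714
Stage 2 [19T→60T]: ω = 1064.5714×19/60 = 337.1143 rpm, dir flips to +; running = +337.1143
Stage 3 [60T→53T]: ω = 337.1143×60/53 = 381.6388 rpm, dir flips to −; running = −381.6388
Stage 4 [80T→80T]: ω = 381.6388×80/80 = 381.6388 rpm, dir flips to +; running = +381.6388
Stage 5 [80T→95T]: ω = 381.6388×80/95 = 321.3801 rpm, dir flips to −; running = −321.3801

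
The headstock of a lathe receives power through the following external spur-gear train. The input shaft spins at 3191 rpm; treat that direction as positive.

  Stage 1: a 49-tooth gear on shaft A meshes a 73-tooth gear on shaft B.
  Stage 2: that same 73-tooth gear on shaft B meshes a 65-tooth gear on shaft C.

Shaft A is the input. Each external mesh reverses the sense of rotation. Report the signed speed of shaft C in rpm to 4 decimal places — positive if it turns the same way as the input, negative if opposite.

+2405.5231 rpm (same as input, |ω| = 2405.5231 rpm)

Stage 1 [49T→73T]: ω = 3191.0000×49/73 = 2141.9041 rpm, dir flips to −; running = −2141.9041
Stage 2 [73T→65T]: ω = 2141.9041×73/65 = 2405.5231 rpm, dir flips to +; running = +2405.5231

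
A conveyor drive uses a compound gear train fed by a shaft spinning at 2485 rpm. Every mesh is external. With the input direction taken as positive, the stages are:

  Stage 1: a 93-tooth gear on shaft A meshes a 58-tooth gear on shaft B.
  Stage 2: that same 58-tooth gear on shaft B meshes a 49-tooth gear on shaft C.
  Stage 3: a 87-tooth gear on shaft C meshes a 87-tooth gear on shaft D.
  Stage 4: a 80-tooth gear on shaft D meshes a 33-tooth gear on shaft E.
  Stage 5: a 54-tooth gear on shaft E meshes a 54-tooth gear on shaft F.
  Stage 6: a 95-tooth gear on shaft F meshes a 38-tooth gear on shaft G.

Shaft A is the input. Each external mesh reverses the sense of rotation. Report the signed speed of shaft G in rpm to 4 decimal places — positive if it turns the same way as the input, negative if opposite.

Stage 1 [93T→58T]: ω = 2485.0000×93/58 = 3984.5690 rpm, dir flips to −; running = −3984.5690
Stage 2 [58T→49T]: ω = 3984.5690×58/49 = 4716.4286 rpm, dir flips to +; running = +4716.4286
Stage 3 [87T→87T]: ω = 4716.4286×87/87 = 4716.4286 rpm, dir flips to −; running = −4716.4286
Stage 4 [80T→33T]: ω = 4716.4286×80/33 = 11433.7662 rpm, dir flips to +; running = +11433.7662
Stage 5 [54T→54T]: ω = 11433.7662×54/54 = 11433.7662 rpm, dir flips to −; running = −11433.7662
Stage 6 [95T→38T]: ω = 11433.7662×95/38 = 28584.4156 rpm, dir flips to +; running = +28584.4156

+28584.4156 rpm (same as input, |ω| = 28584.4156 rpm)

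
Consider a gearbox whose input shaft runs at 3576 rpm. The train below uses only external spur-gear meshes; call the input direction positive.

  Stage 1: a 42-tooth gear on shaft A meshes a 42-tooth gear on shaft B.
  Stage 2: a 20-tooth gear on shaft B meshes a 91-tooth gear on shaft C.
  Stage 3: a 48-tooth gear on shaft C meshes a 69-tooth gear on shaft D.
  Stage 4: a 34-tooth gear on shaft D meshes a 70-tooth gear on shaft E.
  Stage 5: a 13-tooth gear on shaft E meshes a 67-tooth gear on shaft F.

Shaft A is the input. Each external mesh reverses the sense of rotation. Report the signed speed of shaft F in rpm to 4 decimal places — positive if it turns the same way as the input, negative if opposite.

-51.5261 rpm (opposite to input, |ω| = 51.5261 rpm)

Stage 1 [42T→42T]: ω = 3576.0000×42/42 = 3576.0000 rpm, dir flips to −; running = −3576.0000
Stage 2 [20T→91T]: ω = 3576.0000×20/91 = 785.9341 rpm, dir flips to +; running = +785.9341
Stage 3 [48T→69T]: ω = 785.9341×48/69 = 546.7367 rpm, dir flips to −; running = −546.7367
Stage 4 [34T→70T]: ω = 546.7367×34/70 = 265.5578 rpm, dir flips to +; running = +265.5578
Stage 5 [13T→67T]: ω = 265.5578×13/67 = 51.5261 rpm, dir flips to −; running = −51.5261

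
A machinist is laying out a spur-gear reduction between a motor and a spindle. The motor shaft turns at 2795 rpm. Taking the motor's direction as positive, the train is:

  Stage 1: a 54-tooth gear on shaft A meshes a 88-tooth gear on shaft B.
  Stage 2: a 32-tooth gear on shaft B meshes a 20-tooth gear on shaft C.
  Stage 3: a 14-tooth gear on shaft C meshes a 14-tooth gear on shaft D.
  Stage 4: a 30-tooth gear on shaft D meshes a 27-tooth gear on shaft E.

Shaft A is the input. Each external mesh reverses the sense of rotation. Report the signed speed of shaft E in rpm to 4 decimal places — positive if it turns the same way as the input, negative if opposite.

Stage 1 [54T→88T]: ω = 2795.0000×54/88 = 1715.1136 rpm, dir flips to −; running = −1715.1136
Stage 2 [32T→20T]: ω = 1715.1136×32/20 = 2744.1818 rpm, dir flips to +; running = +2744.1818
Stage 3 [14T→14T]: ω = 2744.1818×14/14 = 2744.1818 rpm, dir flips to −; running = −2744.1818
Stage 4 [30T→27T]: ω = 2744.1818×30/27 = 3049.0909 rpm, dir flips to +; running = +3049.0909

+3049.0909 rpm (same as input, |ω| = 3049.0909 rpm)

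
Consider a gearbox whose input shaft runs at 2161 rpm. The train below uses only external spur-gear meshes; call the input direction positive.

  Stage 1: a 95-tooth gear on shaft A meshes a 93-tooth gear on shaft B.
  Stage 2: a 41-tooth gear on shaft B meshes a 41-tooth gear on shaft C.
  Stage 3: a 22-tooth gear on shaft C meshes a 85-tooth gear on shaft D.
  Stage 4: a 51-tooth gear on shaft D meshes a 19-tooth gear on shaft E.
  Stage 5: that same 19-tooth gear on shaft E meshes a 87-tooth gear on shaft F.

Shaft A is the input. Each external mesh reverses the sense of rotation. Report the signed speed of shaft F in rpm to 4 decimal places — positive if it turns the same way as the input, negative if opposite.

Stage 1 [95T→93T]: ω = 2161.0000×95/93 = 2207.4731 rpm, dir flips to −; running = −2207.4731
Stage 2 [41T→41T]: ω = 2207.4731×41/41 = 2207.4731 rpm, dir flips to +; running = +2207.4731
Stage 3 [22T→85T]: ω = 2207.4731×22/85 = 571.3460 rpm, dir flips to −; running = −571.3460
Stage 4 [51T→19T]: ω = 571.3460×51/19 = 1533.6129 rpm, dir flips to +; running = +1533.6129
Stage 5 [19T→87T]: ω = 1533.6129×19/87 = 334.9270 rpm, dir flips to −; running = −334.9270

-334.9270 rpm (opposite to input, |ω| = 334.9270 rpm)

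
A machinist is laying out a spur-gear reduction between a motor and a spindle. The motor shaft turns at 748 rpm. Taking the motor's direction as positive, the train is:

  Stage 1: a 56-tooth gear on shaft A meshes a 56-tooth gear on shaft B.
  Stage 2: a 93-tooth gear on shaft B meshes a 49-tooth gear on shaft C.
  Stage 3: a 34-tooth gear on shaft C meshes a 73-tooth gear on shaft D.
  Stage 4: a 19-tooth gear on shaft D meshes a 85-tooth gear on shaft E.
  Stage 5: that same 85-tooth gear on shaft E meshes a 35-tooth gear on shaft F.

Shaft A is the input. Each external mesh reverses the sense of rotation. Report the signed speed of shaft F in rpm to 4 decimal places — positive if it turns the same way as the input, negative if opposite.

-358.9468 rpm (opposite to input, |ω| = 358.9468 rpm)

Stage 1 [56T→56T]: ω = 748.0000×56/56 = 748.0000 rpm, dir flips to −; running = −748.0000
Stage 2 [93T→49T]: ω = 748.0000×93/49 = 1419.6735 rpm, dir flips to +; running = +1419.6735
Stage 3 [34T→73T]: ω = 1419.6735×34/73 = 661.2178 rpm, dir flips to −; running = −661.2178
Stage 4 [19T→85T]: ω = 661.2178×19/85 = 147.8016 rpm, dir flips to +; running = +147.8016
Stage 5 [85T→35T]: ω = 147.8016×85/35 = 358.9468 rpm, dir flips to −; running = −358.9468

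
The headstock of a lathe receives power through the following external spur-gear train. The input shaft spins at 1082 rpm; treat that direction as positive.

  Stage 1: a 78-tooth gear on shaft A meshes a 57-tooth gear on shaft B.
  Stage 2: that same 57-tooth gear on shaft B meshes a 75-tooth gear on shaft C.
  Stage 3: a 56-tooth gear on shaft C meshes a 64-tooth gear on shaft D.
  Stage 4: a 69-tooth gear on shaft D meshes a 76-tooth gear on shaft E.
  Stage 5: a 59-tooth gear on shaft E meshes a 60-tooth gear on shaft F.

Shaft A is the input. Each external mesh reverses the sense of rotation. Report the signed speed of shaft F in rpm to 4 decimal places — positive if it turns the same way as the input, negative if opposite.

-879.0325 rpm (opposite to input, |ω| = 879.0325 rpm)

Stage 1 [78T→57T]: ω = 1082.0000×78/57 = 1480.6316 rpm, dir flips to −; running = −1480.6316
Stage 2 [57T→75T]: ω = 1480.6316×57/75 = 1125.2800 rpm, dir flips to +; running = +1125.2800
Stage 3 [56T→64T]: ω = 1125.2800×56/64 = 984.6200 rpm, dir flips to −; running = −984.6200
Stage 4 [69T→76T]: ω = 984.6200×69/76 = 893.9313 rpm, dir flips to +; running = +893.9313
Stage 5 [59T→60T]: ω = 893.9313×59/60 = 879.0325 rpm, dir flips to −; running = −879.0325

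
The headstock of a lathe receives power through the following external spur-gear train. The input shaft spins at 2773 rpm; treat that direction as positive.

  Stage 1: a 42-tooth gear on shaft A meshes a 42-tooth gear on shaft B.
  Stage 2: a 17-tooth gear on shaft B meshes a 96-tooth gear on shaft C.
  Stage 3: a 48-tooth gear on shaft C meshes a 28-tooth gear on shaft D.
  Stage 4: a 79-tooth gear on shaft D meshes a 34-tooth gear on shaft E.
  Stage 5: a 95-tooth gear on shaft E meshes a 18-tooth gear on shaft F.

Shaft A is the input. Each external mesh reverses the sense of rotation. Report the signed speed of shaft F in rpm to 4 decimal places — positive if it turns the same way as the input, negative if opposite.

-10323.0977 rpm (opposite to input, |ω| = 10323.0977 rpm)

Stage 1 [42T→42T]: ω = 2773.0000×42/42 = 2773.0000 rpm, dir flips to −; running = −2773.0000
Stage 2 [17T→96T]: ω = 2773.0000×17/96 = 491.0521 rpm, dir flips to +; running = +491.0521
Stage 3 [48T→28T]: ω = 491.0521×48/28 = 841.8036 rpm, dir flips to −; running = −841.8036
Stage 4 [79T→34T]: ω = 841.8036×79/34 = 1955.9554 rpm, dir flips to +; running = +1955.9554
Stage 5 [95T→18T]: ω = 1955.9554×95/18 = 10323.0977 rpm, dir flips to −; running = −10323.0977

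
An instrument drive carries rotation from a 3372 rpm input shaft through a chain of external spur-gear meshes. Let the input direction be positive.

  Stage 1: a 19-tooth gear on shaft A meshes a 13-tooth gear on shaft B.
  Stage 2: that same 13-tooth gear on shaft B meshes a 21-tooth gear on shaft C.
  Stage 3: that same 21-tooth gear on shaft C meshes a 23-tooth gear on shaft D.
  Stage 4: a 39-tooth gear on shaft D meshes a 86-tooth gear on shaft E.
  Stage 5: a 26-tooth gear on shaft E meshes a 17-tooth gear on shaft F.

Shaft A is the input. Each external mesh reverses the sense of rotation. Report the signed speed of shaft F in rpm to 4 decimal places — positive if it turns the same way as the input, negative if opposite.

-1931.9857 rpm (opposite to input, |ω| = 1931.9857 rpm)

Stage 1 [19T→13T]: ω = 3372.0000×19/13 = 4928.3077 rpm, dir flips to −; running = −4928.3077
Stage 2 [13T→21T]: ω = 4928.3077×13/21 = 3050.8571 rpm, dir flips to +; running = +3050.8571
Stage 3 [21T→23T]: ω = 3050.8571×21/23 = 2785.5652 rpm, dir flips to −; running = −2785.5652
Stage 4 [39T→86T]: ω = 2785.5652×39/86 = 1263.2214 rpm, dir flips to +; running = +1263.2214
Stage 5 [26T→17T]: ω = 1263.2214×26/17 = 1931.9857 rpm, dir flips to −; running = −1931.9857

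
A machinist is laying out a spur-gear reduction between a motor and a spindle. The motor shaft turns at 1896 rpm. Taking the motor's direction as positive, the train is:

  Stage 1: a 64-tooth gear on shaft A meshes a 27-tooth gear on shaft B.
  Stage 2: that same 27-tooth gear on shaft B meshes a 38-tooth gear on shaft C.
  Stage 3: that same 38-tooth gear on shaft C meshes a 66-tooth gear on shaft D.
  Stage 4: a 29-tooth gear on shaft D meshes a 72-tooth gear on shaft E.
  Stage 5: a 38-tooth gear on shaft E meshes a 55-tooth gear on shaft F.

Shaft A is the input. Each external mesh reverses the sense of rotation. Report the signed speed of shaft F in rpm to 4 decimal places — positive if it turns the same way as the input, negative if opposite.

-511.6356 rpm (opposite to input, |ω| = 511.6356 rpm)

Stage 1 [64T→27T]: ω = 1896.0000×64/27 = 4494.2222 rpm, dir flips to −; running = −4494.2222
Stage 2 [27T→38T]: ω = 4494.2222×27/38 = 3193.2632 rpm, dir flips to +; running = +3193.2632
Stage 3 [38T→66T]: ω = 3193.2632×38/66 = 1838.5455 rpm, dir flips to −; running = −1838.5455
Stage 4 [29T→72T]: ω = 1838.5455×29/72 = 740.5253 rpm, dir flips to +; running = +740.5253
Stage 5 [38T→55T]: ω = 740.5253×38/55 = 511.6356 rpm, dir flips to −; running = −511.6356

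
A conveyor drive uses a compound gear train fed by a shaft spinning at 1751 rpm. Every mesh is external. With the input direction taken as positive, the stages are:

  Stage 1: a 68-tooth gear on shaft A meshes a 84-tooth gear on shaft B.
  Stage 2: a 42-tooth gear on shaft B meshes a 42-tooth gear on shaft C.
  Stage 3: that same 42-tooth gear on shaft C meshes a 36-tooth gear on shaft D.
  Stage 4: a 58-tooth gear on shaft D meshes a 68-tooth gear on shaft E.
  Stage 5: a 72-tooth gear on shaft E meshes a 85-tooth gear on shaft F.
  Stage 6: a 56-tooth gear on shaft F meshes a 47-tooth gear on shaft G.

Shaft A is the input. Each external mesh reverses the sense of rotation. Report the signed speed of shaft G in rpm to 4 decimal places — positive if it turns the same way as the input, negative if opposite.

Stage 1 [68T→84T]: ω = 1751.0000×68/84 = 1417.4762 rpm, dir flips to −; running = −1417.4762
Stage 2 [42T→42T]: ω = 1417.4762×42/42 = 1417.4762 rpm, dir flips to +; running = +1417.4762
Stage 3 [42T→36T]: ω = 1417.4762×42/36 = 1653.7222 rpm, dir flips to −; running = −1653.7222
Stage 4 [58T→68T]: ω = 1653.7222×58/68 = 1410.5278 rpm, dir flips to +; running = +1410.5278
Stage 5 [72T→85T]: ω = 1410.5278×72/85 = 1194.8000 rpm, dir flips to −; running = −1194.8000
Stage 6 [56T→47T]: ω = 1194.8000×56/47 = 1423.5915 rpm, dir flips to +; running = +1423.5915

+1423.5915 rpm (same as input, |ω| = 1423.5915 rpm)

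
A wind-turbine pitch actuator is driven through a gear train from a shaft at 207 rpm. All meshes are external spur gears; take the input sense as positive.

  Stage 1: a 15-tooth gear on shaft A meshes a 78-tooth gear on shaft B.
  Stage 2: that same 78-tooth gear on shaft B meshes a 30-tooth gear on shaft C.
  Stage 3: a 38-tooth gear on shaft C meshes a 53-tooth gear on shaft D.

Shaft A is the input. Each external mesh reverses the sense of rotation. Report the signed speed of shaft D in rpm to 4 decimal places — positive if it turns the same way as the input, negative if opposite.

-74.2075 rpm (opposite to input, |ω| = 74.2075 rpm)

Stage 1 [15T→78T]: ω = 207.0000×15/78 = 39.8077 rpm, dir flips to −; running = −39.8077
Stage 2 [78T→30T]: ω = 39.8077×78/30 = 103.5000 rpm, dir flips to +; running = +103.5000
Stage 3 [38T→53T]: ω = 103.5000×38/53 = 74.2075 rpm, dir flips to −; running = −74.2075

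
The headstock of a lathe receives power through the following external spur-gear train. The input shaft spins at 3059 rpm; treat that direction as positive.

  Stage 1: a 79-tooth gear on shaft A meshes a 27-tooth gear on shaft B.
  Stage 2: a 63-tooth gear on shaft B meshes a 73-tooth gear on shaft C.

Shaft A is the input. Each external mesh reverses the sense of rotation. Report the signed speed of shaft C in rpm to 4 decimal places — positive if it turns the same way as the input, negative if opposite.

Stage 1 [79T→27T]: ω = 3059.0000×79/27 = 8950.4074 rpm, dir flips to −; running = −8950.4074
Stage 2 [63T→73T]: ω = 8950.4074×63/73 = 7724.3242 rpm, dir flips to +; running = +7724.3242

+7724.3242 rpm (same as input, |ω| = 7724.3242 rpm)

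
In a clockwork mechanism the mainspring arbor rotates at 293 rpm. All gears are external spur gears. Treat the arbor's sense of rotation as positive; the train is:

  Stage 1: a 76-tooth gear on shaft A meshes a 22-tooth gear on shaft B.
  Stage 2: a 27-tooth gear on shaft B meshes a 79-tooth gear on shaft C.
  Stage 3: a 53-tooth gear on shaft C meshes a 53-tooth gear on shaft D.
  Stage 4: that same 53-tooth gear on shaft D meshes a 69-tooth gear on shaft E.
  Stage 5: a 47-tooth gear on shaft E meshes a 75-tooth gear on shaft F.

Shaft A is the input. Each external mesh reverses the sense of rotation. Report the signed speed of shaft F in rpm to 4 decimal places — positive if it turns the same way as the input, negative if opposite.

-166.5170 rpm (opposite to input, |ω| = 166.5170 rpm)

Stage 1 [76T→22T]: ω = 293.0000×76/22 = 1012.1818 rpm, dir flips to −; running = −1012.1818
Stage 2 [27T→79T]: ω = 1012.1818×27/79 = 345.9356 rpm, dir flips to +; running = +345.9356
Stage 3 [53T→53T]: ω = 345.9356×53/53 = 345.9356 rpm, dir flips to −; running = −345.9356
Stage 4 [53T→69T]: ω = 345.9356×53/69 = 265.7186 rpm, dir flips to +; running = +265.7186
Stage 5 [47T→75T]: ω = 265.7186×47/75 = 166.5170 rpm, dir flips to −; running = −166.5170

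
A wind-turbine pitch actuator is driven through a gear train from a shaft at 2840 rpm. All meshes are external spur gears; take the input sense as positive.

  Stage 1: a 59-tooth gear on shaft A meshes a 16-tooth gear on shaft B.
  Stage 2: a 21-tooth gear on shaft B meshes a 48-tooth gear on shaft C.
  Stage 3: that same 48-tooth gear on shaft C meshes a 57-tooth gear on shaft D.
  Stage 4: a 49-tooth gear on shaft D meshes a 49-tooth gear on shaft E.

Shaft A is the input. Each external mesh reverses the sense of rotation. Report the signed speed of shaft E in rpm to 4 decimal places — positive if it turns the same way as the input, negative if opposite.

Stage 1 [59T→16T]: ω = 2840.0000×59/16 = 10472.5000 rpm, dir flips to −; running = −10472.5000
Stage 2 [21T→48T]: ω = 10472.5000×21/48 = 4581.7188 rpm, dir flips to +; running = +4581.7188
Stage 3 [48T→57T]: ω = 4581.7188×48/57 = 3858.2895 rpm, dir flips to −; running = −3858.2895
Stage 4 [49T→49T]: ω = 3858.2895×49/49 = 3858.2895 rpm, dir flips to +; running = +3858.2895

+3858.2895 rpm (same as input, |ω| = 3858.2895 rpm)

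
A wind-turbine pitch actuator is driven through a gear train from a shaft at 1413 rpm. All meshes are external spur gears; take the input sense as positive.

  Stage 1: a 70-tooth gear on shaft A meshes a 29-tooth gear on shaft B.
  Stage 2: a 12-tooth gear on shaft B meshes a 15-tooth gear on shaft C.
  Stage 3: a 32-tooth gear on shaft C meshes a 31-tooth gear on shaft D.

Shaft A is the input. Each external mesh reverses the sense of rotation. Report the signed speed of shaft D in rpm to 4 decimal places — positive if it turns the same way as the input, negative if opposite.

-2816.5695 rpm (opposite to input, |ω| = 2816.5695 rpm)

Stage 1 [70T→29T]: ω = 1413.0000×70/29 = 3410.6897 rpm, dir flips to −; running = −3410.6897
Stage 2 [12T→15T]: ω = 3410.6897×12/15 = 2728.5517 rpm, dir flips to +; running = +2728.5517
Stage 3 [32T→31T]: ω = 2728.5517×32/31 = 2816.5695 rpm, dir flips to −; running = −2816.5695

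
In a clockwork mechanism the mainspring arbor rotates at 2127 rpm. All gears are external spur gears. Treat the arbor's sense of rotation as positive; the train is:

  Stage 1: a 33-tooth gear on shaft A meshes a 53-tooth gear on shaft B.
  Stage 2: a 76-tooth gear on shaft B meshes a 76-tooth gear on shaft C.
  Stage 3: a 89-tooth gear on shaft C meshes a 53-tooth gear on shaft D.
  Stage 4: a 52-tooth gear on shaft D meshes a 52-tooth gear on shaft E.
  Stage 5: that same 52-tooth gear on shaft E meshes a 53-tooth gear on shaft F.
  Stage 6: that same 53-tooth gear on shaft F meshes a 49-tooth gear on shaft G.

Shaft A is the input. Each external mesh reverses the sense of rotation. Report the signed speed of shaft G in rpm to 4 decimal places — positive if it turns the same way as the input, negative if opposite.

+2360.0813 rpm (same as input, |ω| = 2360.0813 rpm)

Stage 1 [33T→53T]: ω = 2127.0000×33/53 = 1324.3585 rpm, dir flips to −; running = −1324.3585
Stage 2 [76T→76T]: ω = 1324.3585×76/76 = 1324.3585 rpm, dir flips to +; running = +1324.3585
Stage 3 [89T→53T]: ω = 1324.3585×89/53 = 2223.9227 rpm, dir flips to −; running = −2223.9227
Stage 4 [52T→52T]: ω = 2223.9227×52/52 = 2223.9227 rpm, dir flips to +; running = +2223.9227
Stage 5 [52T→53T]: ω = 2223.9227×52/53 = 2181.9619 rpm, dir flips to −; running = −2181.9619
Stage 6 [53T→49T]: ω = 2181.9619×53/49 = 2360.0813 rpm, dir flips to +; running = +2360.0813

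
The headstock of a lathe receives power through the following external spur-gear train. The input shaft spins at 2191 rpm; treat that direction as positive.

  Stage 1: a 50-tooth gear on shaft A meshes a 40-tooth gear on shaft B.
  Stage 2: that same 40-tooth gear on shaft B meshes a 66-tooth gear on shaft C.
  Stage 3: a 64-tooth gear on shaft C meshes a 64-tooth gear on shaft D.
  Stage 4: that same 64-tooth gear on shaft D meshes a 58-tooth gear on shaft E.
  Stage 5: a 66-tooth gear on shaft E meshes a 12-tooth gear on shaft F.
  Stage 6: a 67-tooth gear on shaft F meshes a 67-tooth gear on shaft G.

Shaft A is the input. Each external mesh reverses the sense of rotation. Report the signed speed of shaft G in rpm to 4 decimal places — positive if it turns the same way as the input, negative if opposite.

+10073.5632 rpm (same as input, |ω| = 10073.5632 rpm)

Stage 1 [50T→40T]: ω = 2191.0000×50/40 = 2738.7500 rpm, dir flips to −; running = −2738.7500
Stage 2 [40T→66T]: ω = 2738.7500×40/66 = 1659.8485 rpm, dir flips to +; running = +1659.8485
Stage 3 [64T→64T]: ω = 1659.8485×64/64 = 1659.8485 rpm, dir flips to −; running = −1659.8485
Stage 4 [64T→58T]: ω = 1659.8485×64/58 = 1831.5569 rpm, dir flips to +; running = +1831.5569
Stage 5 [66T→12T]: ω = 1831.5569×66/12 = 10073.5632 rpm, dir flips to −; running = −10073.5632
Stage 6 [67T→67T]: ω = 10073.5632×67/67 = 10073.5632 rpm, dir flips to +; running = +10073.5632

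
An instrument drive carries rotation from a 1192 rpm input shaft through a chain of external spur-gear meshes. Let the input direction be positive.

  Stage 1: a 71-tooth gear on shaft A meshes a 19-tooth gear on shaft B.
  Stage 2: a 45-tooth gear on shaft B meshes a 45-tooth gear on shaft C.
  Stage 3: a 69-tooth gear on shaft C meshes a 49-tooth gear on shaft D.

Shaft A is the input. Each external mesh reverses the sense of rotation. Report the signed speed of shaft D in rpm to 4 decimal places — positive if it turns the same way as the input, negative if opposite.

Stage 1 [71T→19T]: ω = 1192.0000×71/19 = 4454.3158 rpm, dir flips to −; running = −4454.3158
Stage 2 [45T→45T]: ω = 4454.3158×45/45 = 4454.3158 rpm, dir flips to +; running = +4454.3158
Stage 3 [69T→49T]: ω = 4454.3158×69/49 = 6272.4039 rpm, dir flips to −; running = −6272.4039

-6272.4039 rpm (opposite to input, |ω| = 6272.4039 rpm)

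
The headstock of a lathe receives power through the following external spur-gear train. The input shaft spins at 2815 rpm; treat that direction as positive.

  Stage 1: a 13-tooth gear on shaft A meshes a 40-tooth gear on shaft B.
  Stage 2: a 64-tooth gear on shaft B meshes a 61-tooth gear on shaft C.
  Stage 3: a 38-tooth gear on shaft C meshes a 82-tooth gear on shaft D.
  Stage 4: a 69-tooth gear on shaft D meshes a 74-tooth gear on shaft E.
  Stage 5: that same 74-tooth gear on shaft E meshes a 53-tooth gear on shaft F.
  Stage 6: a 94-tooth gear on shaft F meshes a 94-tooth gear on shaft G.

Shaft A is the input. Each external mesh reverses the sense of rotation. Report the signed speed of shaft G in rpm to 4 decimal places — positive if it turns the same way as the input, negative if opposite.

Stage 1 [13T→40T]: ω = 2815.0000×13/40 = 914.8750 rpm, dir flips to −; running = −914.8750
Stage 2 [64T→61T]: ω = 914.8750×64/61 = 959.8689 rpm, dir flips to +; running = +959.8689
Stage 3 [38T→82T]: ω = 959.8689×38/82 = 444.8173 rpm, dir flips to −; running = −444.8173
Stage 4 [69T→74T]: ω = 444.8173×69/74 = 414.7621 rpm, dir flips to +; running = +414.7621
Stage 5 [74T→53T]: ω = 414.7621×74/53 = 579.1017 rpm, dir flips to −; running = −579.1017
Stage 6 [94T→94T]: ω = 579.1017×94/94 = 579.1017 rpm, dir flips to +; running = +579.1017

+579.1017 rpm (same as input, |ω| = 579.1017 rpm)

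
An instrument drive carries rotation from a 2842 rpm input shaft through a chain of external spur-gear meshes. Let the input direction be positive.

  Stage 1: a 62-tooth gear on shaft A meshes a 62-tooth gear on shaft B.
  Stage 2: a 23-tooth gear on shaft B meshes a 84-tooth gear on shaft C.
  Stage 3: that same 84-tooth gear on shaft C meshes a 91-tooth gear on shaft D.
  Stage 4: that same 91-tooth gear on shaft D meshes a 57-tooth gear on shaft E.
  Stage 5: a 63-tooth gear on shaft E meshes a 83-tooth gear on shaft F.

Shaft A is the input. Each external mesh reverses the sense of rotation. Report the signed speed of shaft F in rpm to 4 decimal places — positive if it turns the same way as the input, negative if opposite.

Stage 1 [62T→62T]: ω = 2842.0000×62/62 = 2842.0000 rpm, dir flips to −; running = −2842.0000
Stage 2 [23T→84T]: ω = 2842.0000×23/84 = 778.1667 rpm, dir flips to +; running = +778.1667
Stage 3 [84T→91T]: ω = 778.1667×84/91 = 718.3077 rpm, dir flips to −; running = −718.3077
Stage 4 [91T→57T]: ω = 718.3077×91/57 = 1146.7719 rpm, dir flips to +; running = +1146.7719
Stage 5 [63T→83T]: ω = 1146.7719×63/83 = 870.4413 rpm, dir flips to −; running = −870.4413

-870.4413 rpm (opposite to input, |ω| = 870.4413 rpm)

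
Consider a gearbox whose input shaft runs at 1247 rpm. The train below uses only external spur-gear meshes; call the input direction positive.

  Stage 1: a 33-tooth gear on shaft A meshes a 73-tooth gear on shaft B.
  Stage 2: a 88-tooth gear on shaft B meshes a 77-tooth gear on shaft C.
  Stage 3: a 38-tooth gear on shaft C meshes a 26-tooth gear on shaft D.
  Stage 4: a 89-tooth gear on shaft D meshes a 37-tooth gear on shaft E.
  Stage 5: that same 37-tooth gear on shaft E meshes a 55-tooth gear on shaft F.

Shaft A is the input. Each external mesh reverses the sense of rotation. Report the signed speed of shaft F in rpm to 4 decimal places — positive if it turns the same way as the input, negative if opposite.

-1523.6564 rpm (opposite to input, |ω| = 1523.6564 rpm)

Stage 1 [33T→73T]: ω = 1247.0000×33/73 = 563.7123 rpm, dir flips to −; running = −563.7123
Stage 2 [88T→77T]: ω = 563.7123×88/77 = 644.2427 rpm, dir flips to +; running = +644.2427
Stage 3 [38T→26T]: ω = 644.2427×38/26 = 941.5854 rpm, dir flips to −; running = −941.5854
Stage 4 [89T→37T]: ω = 941.5854×89/37 = 2264.8947 rpm, dir flips to +; running = +2264.8947
Stage 5 [37T→55T]: ω = 2264.8947×37/55 = 1523.6564 rpm, dir flips to −; running = −1523.6564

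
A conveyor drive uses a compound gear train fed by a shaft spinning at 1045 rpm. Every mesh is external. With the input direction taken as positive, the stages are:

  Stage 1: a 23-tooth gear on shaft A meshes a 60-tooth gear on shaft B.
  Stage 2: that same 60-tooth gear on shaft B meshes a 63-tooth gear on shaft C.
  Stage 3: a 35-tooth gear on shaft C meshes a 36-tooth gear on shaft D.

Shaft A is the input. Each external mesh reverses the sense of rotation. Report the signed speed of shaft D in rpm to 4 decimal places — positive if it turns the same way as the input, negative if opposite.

Stage 1 [23T→60T]: ω = 1045.0000×23/60 = 400.5833 rpm, dir flips to −; running = −400.5833
Stage 2 [60T→63T]: ω = 400.5833×60/63 = 381.5079 rpm, dir flips to +; running = +381.5079
Stage 3 [35T→36T]: ω = 381.5079×35/36 = 370.9105 rpm, dir flips to −; running = −370.9105

-370.9105 rpm (opposite to input, |ω| = 370.9105 rpm)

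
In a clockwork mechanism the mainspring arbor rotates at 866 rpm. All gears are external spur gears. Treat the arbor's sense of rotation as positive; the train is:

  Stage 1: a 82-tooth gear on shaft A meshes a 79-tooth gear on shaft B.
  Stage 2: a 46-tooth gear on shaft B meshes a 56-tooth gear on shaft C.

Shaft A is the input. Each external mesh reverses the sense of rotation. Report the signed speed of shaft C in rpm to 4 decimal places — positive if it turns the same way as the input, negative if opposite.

Stage 1 [82T→79T]: ω = 866.0000×82/79 = 898.8861 rpm, dir flips to −; running = −898.8861
Stage 2 [46T→56T]: ω = 898.8861×46/56 = 738.3707 rpm, dir flips to +; running = +738.3707

+738.3707 rpm (same as input, |ω| = 738.3707 rpm)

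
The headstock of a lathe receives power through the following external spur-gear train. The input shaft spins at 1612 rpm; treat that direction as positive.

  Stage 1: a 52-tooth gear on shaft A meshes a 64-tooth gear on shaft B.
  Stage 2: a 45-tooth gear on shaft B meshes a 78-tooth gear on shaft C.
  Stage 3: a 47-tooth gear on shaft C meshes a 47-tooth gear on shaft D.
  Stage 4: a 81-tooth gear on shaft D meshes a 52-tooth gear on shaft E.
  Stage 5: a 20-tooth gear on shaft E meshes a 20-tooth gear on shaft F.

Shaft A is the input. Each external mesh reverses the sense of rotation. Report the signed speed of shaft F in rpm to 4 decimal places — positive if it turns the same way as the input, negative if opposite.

-1177.0312 rpm (opposite to input, |ω| = 1177.0312 rpm)

Stage 1 [52T→64T]: ω = 1612.0000×52/64 = 1309.7500 rpm, dir flips to −; running = −1309.7500
Stage 2 [45T→78T]: ω = 1309.7500×45/78 = 755.6250 rpm, dir flips to +; running = +755.6250
Stage 3 [47T→47T]: ω = 755.6250×47/47 = 755.6250 rpm, dir flips to −; running = −755.6250
Stage 4 [81T→52T]: ω = 755.6250×81/52 = 1177.0312 rpm, dir flips to +; running = +1177.0312
Stage 5 [20T→20T]: ω = 1177.0312×20/20 = 1177.0312 rpm, dir flips to −; running = −1177.0312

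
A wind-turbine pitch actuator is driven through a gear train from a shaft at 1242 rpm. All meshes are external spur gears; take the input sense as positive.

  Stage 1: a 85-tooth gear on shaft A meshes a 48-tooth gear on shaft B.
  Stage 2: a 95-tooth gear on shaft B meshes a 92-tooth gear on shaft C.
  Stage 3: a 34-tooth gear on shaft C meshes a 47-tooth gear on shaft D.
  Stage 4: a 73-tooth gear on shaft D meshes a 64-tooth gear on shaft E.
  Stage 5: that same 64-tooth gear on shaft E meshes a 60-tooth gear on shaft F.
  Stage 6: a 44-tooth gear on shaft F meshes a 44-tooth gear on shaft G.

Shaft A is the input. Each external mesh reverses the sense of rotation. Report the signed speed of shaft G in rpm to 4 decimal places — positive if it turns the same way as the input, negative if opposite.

+1998.8846 rpm (same as input, |ω| = 1998.8846 rpm)

Stage 1 [85T→48T]: ω = 1242.0000×85/48 = 2199.3750 rpm, dir flips to −; running = −2199.3750
Stage 2 [95T→92T]: ω = 2199.3750×95/92 = 2271.0938 rpm, dir flips to +; running = +2271.0938
Stage 3 [34T→47T]: ω = 2271.0938×34/47 = 1642.9189 rpm, dir flips to −; running = −1642.9189
Stage 4 [73T→64T]: ω = 1642.9189×73/64 = 1873.9544 rpm, dir flips to +; running = +1873.9544
Stage 5 [64T→60T]: ω = 1873.9544×64/60 = 1998.8846 rpm, dir flips to −; running = −1998.8846
Stage 6 [44T→44T]: ω = 1998.8846×44/44 = 1998.8846 rpm, dir flips to +; running = +1998.8846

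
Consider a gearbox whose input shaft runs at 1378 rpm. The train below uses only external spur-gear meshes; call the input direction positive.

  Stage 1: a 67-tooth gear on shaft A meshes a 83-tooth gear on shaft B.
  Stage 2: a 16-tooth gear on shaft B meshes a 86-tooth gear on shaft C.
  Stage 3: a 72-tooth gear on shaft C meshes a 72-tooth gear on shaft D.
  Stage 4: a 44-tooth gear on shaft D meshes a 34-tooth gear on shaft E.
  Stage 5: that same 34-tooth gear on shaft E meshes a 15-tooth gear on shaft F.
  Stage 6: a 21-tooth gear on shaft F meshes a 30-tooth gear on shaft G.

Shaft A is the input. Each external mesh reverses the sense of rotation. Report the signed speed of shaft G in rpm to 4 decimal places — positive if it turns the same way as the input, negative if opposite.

Stage 1 [67T→83T]: ω = 1378.0000×67/83 = 1112.3614 rpm, dir flips to −; running = −1112.3614
Stage 2 [16T→86T]: ω = 1112.3614×16/86 = 206.9510 rpm, dir flips to +; running = +206.9510
Stage 3 [72T→72T]: ω = 206.9510×72/72 = 206.9510 rpm, dir flips to −; running = −206.9510
Stage 4 [44T→34T]: ω = 206.9510×44/34 = 267.8189 rpm, dir flips to +; running = +267.8189
Stage 5 [34T→15T]: ω = 267.8189×34/15 = 607.0562 rpm, dir flips to −; running = −607.0562
Stage 6 [21T→30T]: ω = 607.0562×21/30 = 424.9393 rpm, dir flips to +; running = +424.9393

+424.9393 rpm (same as input, |ω| = 424.9393 rpm)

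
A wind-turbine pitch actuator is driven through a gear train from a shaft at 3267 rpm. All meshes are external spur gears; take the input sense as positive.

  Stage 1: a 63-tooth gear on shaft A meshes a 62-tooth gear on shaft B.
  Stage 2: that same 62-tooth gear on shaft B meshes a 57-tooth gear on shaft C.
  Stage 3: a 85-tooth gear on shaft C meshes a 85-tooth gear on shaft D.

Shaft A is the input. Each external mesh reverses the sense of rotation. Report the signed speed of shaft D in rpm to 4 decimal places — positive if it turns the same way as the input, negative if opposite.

Stage 1 [63T→62T]: ω = 3267.0000×63/62 = 3319.6935 rpm, dir flips to −; running = −3319.6935
Stage 2 [62T→57T]: ω = 3319.6935×62/57 = 3610.8947 rpm, dir flips to +; running = +3610.8947
Stage 3 [85T→85T]: ω = 3610.8947×85/85 = 3610.8947 rpm, dir flips to −; running = −3610.8947

-3610.8947 rpm (opposite to input, |ω| = 3610.8947 rpm)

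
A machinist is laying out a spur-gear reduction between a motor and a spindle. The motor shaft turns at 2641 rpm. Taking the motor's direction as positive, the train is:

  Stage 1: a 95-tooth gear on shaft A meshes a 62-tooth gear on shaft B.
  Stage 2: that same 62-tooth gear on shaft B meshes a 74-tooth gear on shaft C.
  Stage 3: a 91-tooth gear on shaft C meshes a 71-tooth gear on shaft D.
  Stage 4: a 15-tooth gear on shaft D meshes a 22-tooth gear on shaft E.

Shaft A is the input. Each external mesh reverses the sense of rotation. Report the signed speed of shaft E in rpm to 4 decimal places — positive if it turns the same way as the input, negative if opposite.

Stage 1 [95T→62T]: ω = 2641.0000×95/62 = 4046.6935 rpm, dir flips to −; running = −4046.6935
Stage 2 [62T→74T]: ω = 4046.6935×62/74 = 3390.4730 rpm, dir flips to +; running = +3390.4730
Stage 3 [91T→71T]: ω = 3390.4730×91/71 = 4345.5358 rpm, dir flips to −; running = −4345.5358
Stage 4 [15T→22T]: ω = 4345.5358×15/22 = 2962.8653 rpm, dir flips to +; running = +2962.8653

+2962.8653 rpm (same as input, |ω| = 2962.8653 rpm)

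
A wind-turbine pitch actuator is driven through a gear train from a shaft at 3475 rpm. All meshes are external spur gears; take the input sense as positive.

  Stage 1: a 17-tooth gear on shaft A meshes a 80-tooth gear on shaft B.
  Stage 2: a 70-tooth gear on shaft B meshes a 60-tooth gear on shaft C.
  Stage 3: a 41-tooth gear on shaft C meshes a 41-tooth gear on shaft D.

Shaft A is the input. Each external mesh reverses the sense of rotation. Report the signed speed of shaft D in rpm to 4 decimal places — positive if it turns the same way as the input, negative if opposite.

-861.5104 rpm (opposite to input, |ω| = 861.5104 rpm)

Stage 1 [17T→80T]: ω = 3475.0000×17/80 = 738.4375 rpm, dir flips to −; running = −738.4375
Stage 2 [70T→60T]: ω = 738.4375×70/60 = 861.5104 rpm, dir flips to +; running = +861.5104
Stage 3 [41T→41T]: ω = 861.5104×41/41 = 861.5104 rpm, dir flips to −; running = −861.5104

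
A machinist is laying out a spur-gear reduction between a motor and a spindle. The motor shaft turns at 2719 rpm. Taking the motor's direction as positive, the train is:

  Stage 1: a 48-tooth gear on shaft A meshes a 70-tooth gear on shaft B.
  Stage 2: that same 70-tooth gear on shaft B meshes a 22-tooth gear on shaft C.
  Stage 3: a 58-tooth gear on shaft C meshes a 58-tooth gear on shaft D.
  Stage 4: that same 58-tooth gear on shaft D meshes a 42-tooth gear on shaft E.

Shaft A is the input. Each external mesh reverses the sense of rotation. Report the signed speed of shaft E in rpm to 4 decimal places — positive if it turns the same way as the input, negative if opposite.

+8192.3117 rpm (same as input, |ω| = 8192.3117 rpm)

Stage 1 [48T→70T]: ω = 2719.0000×48/70 = 1864.4571 rpm, dir flips to −; running = −1864.4571
Stage 2 [70T→22T]: ω = 1864.4571×70/22 = 5932.3636 rpm, dir flips to +; running = +5932.3636
Stage 3 [58T→58T]: ω = 5932.3636×58/58 = 5932.3636 rpm, dir flips to −; running = −5932.3636
Stage 4 [58T→42T]: ω = 5932.3636×58/42 = 8192.3117 rpm, dir flips to +; running = +8192.3117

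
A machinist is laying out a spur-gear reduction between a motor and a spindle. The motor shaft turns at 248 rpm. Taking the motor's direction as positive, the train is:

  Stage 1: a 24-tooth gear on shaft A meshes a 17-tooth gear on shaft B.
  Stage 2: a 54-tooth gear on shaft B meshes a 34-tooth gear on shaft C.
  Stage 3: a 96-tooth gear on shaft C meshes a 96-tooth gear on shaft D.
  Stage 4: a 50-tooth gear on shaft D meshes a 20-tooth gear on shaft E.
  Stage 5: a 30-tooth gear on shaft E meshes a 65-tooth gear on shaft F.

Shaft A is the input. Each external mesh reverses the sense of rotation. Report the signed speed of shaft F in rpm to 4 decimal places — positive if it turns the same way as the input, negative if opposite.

Stage 1 [24T→17T]: ω = 248.0000×24/17 = 350.1176 rpm, dir flips to −; running = −350.1176
Stage 2 [54T→34T]: ω = 350.1176×54/34 = 556.0692 rpm, dir flips to +; running = +556.0692
Stage 3 [96T→96T]: ω = 556.0692×96/96 = 556.0692 rpm, dir flips to −; running = −556.0692
Stage 4 [50T→20T]: ω = 556.0692×50/20 = 1390.1730 rpm, dir flips to +; running = +1390.1730
Stage 5 [30T→65T]: ω = 1390.1730×30/65 = 641.6183 rpm, dir flips to −; running = −641.6183

-641.6183 rpm (opposite to input, |ω| = 641.6183 rpm)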